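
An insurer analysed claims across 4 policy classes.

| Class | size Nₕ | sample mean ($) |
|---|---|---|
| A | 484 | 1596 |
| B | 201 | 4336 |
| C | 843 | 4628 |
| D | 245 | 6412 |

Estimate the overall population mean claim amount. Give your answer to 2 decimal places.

x̄_st = (Σ Nₕx̄ₕ) / (Σ Nₕ) = (484·1596 + 201·4336 + 843·4628 + 245·6412) / 1773
= 7116344 / 1773 = 4013.7304... → 4013.73.

4013.73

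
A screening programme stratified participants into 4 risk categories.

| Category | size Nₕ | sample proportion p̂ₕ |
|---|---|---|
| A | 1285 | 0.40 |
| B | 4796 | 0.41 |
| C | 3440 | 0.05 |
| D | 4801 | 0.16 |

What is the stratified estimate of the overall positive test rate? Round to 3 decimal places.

0.239

Wₕ = Nₕ/N with N = 14322: 0.0897, 0.3349, 0.2402, 0.3352.
p̂_st = 0.0897·0.40 + 0.3349·0.41 + 0.2402·0.05 + 0.3352·0.16 ≈ 0.23883... → 0.239.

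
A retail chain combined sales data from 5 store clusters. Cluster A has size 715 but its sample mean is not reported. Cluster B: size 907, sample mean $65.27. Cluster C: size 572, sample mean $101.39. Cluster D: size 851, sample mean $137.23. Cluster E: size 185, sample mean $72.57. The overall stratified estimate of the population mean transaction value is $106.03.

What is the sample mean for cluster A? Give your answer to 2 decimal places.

132.97

N = 715 + 907 + 572 + 851 + 185 = 3230.
Overall total = μ·N = 106.03·3230 = 342476.9.
Subtract the known strata: 907·65.27 + 572·101.39 + 851·137.23 + 185·72.57 = 247403.15.
Remaining total for cluster A: 342476.9 − 247403.15 = 95073.75.
Divide by its size: 95073.75 / 715 = 132.9703... → 132.97.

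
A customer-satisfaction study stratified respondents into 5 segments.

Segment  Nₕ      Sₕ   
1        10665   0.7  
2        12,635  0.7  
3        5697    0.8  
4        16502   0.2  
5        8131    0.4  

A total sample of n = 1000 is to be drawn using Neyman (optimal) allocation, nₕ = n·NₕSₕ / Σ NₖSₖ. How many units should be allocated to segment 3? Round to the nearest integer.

1: NₕSₕ = 10665·0.7 = 7465.5
2: NₕSₕ = 12635·0.7 = 8844.5
3: NₕSₕ = 5697·0.8 = 4557.6
4: NₕSₕ = 16502·0.2 = 3300.4
5: NₕSₕ = 8131·0.4 = 3252.4
Σ NₕSₕ = 27420.4.
n_3 = 1000·4557.6/27420.4 = 166.212... → 166.

166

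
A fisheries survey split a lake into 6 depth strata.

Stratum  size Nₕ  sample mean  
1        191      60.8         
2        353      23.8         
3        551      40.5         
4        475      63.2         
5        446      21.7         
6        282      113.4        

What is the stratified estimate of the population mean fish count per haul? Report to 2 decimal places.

49.61

N = 2298; weights Wₕ = Nₕ/N = (0.0831, 0.1536, 0.2398, 0.2067, 0.1941, 0.1227).
x̄_st = Σ Wₕ·x̄ₕ = 0.0831·60.8 + 0.1536·23.8 + 0.2398·40.5 + 0.2067·63.2 + 0.1941·21.7 + 0.1227·113.4 ≈ 49.6113...
→ 49.61.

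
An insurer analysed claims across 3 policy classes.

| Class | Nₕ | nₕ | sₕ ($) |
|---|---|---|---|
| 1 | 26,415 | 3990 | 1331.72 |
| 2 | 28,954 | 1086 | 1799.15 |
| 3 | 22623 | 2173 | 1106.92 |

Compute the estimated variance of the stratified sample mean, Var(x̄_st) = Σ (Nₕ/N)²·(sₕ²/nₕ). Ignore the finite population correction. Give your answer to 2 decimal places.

509.22

N = 77992. Term for each stratum: Wₕ²sₕ²/nₕ.
Var(x̄_st) = 50.98637 + 410.79197 + 47.44310 = 509.22143 → 509.22.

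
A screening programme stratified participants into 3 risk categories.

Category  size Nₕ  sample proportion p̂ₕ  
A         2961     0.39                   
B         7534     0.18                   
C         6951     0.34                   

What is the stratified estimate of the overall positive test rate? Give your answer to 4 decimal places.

0.2794

N = 2961 + 7534 + 6951 = 17446.
Overall proportion = Σ (Nₕ/N)·p̂ₕ.
Σ Nₕp̂ₕ = 1154.79 + 1356.12 + 2363.34 = 4874.25.
4874.25 / 17446 = 0.279391... → 0.2794.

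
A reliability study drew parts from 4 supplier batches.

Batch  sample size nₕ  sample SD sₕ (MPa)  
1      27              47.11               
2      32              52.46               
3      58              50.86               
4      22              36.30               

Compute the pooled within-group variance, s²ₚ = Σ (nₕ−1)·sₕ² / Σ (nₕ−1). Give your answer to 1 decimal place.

2356.5

Degrees of freedom: 26 + 31 + 57 + 21 = 135.
Σ(nₕ−1)sₕ² = 26·2219.3521 + 31·2752.0516 + 57·2586.7396 + 21·1317.69 = 318132.4014.
s²ₚ = 318132.4014 / 135 = 2356.536... → 2356.5.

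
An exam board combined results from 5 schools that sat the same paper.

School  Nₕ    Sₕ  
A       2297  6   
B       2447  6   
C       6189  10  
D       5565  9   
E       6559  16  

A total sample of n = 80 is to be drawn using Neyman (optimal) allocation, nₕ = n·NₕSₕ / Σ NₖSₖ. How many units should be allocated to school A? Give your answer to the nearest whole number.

Σ NₕSₕ = 2297·6 + 2447·6 + 6189·10 + 5565·9 + 6559·16 = 245383.
Share for A: 13782/245383 = 0.05617.
n_A = 80 × 0.05617 = 4.493... → 4.

4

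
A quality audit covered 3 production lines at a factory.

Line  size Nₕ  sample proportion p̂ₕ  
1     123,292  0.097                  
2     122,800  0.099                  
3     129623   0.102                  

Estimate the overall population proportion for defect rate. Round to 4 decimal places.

N = 123292 + 122800 + 129623 = 375715.
Overall proportion = Σ (Nₕ/N)·p̂ₕ.
Σ Nₕp̂ₕ = 11959.324 + 12157.2 + 13221.546 = 37338.07.
37338.07 / 375715 = 0.099379... → 0.0994.

0.0994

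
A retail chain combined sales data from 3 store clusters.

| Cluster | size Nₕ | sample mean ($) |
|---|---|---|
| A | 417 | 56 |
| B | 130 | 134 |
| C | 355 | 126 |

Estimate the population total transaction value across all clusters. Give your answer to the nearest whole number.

85502

Estimate total by summing Nₕ·x̄ₕ over strata.
417·56 + 130·134 + 355·126 = 23352 + 17420 + 44730 = 85502.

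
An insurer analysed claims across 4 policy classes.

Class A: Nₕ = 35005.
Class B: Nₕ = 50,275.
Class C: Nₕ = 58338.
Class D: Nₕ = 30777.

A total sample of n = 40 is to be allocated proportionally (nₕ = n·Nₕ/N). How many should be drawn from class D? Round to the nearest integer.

7

Share of class D = 30777/174395 = 0.17648.
Allocate 40 × 0.17648 = 7.059... → 7.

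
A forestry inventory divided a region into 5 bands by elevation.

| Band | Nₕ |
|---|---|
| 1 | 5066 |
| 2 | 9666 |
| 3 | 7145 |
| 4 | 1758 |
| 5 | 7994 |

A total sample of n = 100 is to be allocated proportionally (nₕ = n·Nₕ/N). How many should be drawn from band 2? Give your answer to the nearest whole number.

31

N = 5066 + 9666 + 7145 + 1758 + 7994 = 31629.
n_2 = 100·9666/31629 = 30.561... → 31.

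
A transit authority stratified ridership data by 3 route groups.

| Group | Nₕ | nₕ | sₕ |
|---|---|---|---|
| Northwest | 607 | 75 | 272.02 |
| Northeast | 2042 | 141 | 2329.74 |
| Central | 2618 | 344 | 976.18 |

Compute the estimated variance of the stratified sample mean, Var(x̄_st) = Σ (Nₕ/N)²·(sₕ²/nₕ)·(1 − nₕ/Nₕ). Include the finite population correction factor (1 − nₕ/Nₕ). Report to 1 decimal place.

5992.5

N = 5267. Term for each stratum: Wₕ²sₕ²/nₕ·(1−nₕ/Nₕ).
Var(x̄_st) = 11.4846 + 5386.5044 + 594.4767 = 5992.4656 → 5992.5.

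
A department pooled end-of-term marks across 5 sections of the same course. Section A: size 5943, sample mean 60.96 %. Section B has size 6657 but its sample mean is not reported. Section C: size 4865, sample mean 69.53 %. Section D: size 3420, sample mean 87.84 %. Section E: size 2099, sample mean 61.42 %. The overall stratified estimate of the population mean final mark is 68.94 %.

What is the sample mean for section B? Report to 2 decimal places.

N = 5943 + 6657 + 4865 + 3420 + 2099 = 22984.
Overall total = μ·N = 68.94·22984 = 1584516.96.
Subtract the known strata: 5943·60.96 + 4865·69.53 + 3420·87.84 + 2099·61.42 = 1129882.11.
Remaining total for section B: 1584516.96 − 1129882.11 = 454634.85.
Divide by its size: 454634.85 / 6657 = 68.2943... → 68.29.

68.29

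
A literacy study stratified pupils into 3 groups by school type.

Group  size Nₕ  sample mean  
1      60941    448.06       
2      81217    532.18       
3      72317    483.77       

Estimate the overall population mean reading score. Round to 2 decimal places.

491.96

N = 60941 + 81217 + 72317 = 214475.
The stratified mean weights each stratum mean by its population share Nₕ/N.
Σ Nₕx̄ₕ = 60941·448.06 + 81217·532.18 + 72317·483.77 = 27305224.46 + 43222063.06 + 34984795.09 = 105512082.61.
Divide by N: 105512082.61 / 214475 = 491.9552... → 491.96.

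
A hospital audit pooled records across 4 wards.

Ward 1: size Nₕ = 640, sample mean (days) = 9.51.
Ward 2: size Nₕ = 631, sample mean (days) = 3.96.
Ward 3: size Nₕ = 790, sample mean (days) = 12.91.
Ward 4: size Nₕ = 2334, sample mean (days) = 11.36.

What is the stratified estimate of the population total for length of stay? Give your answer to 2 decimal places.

45298.30

1: 640·9.51 = 6086.4
2: 631·3.96 = 2498.76
3: 790·12.91 = 10198.9
4: 2334·11.36 = 26514.24
τ̂ = Σ Nₕx̄ₕ = 45298.30.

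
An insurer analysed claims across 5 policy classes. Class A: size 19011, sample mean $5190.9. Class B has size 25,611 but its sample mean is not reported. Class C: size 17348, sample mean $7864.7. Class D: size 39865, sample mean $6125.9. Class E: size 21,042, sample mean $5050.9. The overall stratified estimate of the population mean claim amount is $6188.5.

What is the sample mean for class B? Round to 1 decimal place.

Σ Nₕx̄ₕ = N·μ, so 25611·x̄_B = 122877·6188.5 − (19011·5190.9 + 17348·7864.7 + 39865·6125.9 + 21042·5050.9).
= 760424314.5 − 585611056.8 = 174813257.7.
x̄_B = 174813257.7 / 25611 = 6825.710... → 6825.7.

6825.7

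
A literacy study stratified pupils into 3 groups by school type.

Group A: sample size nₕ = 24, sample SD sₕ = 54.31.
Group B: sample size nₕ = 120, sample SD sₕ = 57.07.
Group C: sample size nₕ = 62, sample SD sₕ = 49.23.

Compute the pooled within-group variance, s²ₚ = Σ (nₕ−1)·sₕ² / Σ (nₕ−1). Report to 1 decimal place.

2971.7

A: (24−1)·54.31² = 23·2949.5761 = 67840.2503
B: (120−1)·57.07² = 119·3256.9849 = 387581.2031
C: (62−1)·49.23² = 61·2423.5929 = 147839.1669
Numerator = 603260.6203; denominator = Σ(nₕ−1) = 203.
s²ₚ = 603260.6203/203 = 2971.727... → 2971.7.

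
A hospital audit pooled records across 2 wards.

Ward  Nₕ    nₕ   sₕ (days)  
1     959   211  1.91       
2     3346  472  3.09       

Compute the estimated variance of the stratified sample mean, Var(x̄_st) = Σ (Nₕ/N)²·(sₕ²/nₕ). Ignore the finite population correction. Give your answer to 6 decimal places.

N = 4305; Wₕ = Nₕ/N.
ward 1: (959/4305)²·1.91²/211 = 0.000857976
ward 2: (3346/4305)²·3.09²/472 = 0.012220262
Sum = 0.013078238 → 0.013078.

0.013078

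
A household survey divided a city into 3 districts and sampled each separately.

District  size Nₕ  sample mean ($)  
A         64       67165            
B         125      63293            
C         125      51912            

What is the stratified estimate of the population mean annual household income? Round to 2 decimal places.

N = 314; weights Wₕ = Nₕ/N = (0.2038, 0.3981, 0.3981).
x̄_st = Σ Wₕ·x̄ₕ = 0.2038·67165 + 0.3981·63293 + 0.3981·51912 ≈ 59551.5446...
→ 59551.54.

59551.54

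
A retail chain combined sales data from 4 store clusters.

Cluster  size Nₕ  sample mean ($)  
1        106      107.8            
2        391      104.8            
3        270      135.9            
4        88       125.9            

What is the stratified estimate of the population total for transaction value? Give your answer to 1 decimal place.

100175.8

1: 106·107.8 = 11426.8
2: 391·104.8 = 40976.8
3: 270·135.9 = 36693
4: 88·125.9 = 11079.2
τ̂ = Σ Nₕx̄ₕ = 100175.8.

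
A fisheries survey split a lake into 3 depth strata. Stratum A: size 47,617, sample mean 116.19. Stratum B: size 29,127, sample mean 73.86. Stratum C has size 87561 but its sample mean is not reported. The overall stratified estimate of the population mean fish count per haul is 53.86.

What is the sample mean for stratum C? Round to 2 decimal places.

Σ Nₕx̄ₕ = N·μ, so 87561·x̄_C = 164305·53.86 − (47617·116.19 + 29127·73.86).
= 8849467.3 − 7683939.45 = 1165527.85.
x̄_C = 1165527.85 / 87561 = 13.3110... → 13.31.

13.31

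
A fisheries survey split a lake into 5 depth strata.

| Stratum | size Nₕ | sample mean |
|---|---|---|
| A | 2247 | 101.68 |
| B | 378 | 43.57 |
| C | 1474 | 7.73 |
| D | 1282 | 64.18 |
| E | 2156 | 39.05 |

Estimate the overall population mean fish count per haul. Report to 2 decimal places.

56.10

x̄_st = (Σ Nₕx̄ₕ) / (Σ Nₕ) = (2247·101.68 + 378·43.57 + 1474·7.73 + 1282·64.18 + 2156·39.05) / 7537
= 422809 / 7537 = 56.0978... → 56.10.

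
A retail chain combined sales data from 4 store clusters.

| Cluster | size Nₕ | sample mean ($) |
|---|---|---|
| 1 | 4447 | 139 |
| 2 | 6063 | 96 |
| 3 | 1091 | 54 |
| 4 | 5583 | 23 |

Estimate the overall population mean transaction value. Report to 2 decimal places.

80.74

x̄_st = (Σ Nₕx̄ₕ) / (Σ Nₕ) = (4447·139 + 6063·96 + 1091·54 + 5583·23) / 17184
= 1387504 / 17184 = 80.7439... → 80.74.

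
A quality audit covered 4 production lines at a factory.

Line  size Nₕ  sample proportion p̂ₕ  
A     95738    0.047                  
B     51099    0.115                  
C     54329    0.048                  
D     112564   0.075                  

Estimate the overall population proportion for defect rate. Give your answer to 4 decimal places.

0.0683

N = 95738 + 51099 + 54329 + 112564 = 313730.
Overall proportion = Σ (Nₕ/N)·p̂ₕ.
Σ Nₕp̂ₕ = 4499.686 + 5876.385 + 2607.792 + 8442.3 = 21426.163.
21426.163 / 313730 = 0.068295... → 0.0683.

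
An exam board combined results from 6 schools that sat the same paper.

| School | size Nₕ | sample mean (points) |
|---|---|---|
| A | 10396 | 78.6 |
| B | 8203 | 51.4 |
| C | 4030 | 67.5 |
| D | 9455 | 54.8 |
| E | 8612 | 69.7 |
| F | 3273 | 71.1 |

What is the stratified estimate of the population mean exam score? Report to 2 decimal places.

65.09

N = 43969; weights Wₕ = Nₕ/N = (0.2364, 0.1866, 0.0917, 0.2150, 0.1959, 0.0744).
x̄_st = Σ Wₕ·x̄ₕ = 0.2364·78.6 + 0.1866·51.4 + 0.0917·67.5 + 0.2150·54.8 + 0.1959·69.7 + 0.0744·71.1 ≈ 65.0887...
→ 65.09.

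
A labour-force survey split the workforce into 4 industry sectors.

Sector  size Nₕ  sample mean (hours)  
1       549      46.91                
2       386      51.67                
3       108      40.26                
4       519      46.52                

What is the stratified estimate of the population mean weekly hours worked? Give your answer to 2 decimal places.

N = 1562; weights Wₕ = Nₕ/N = (0.3515, 0.2471, 0.0691, 0.3323).
x̄_st = Σ Wₕ·x̄ₕ = 0.3515·46.91 + 0.2471·51.67 + 0.0691·40.26 + 0.3323·46.52 ≈ 47.4969...
→ 47.50.

47.50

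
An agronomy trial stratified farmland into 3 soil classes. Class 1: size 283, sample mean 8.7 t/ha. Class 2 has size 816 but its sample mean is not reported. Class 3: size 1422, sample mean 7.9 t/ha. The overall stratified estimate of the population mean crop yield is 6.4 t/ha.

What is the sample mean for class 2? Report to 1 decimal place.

N = 283 + 816 + 1422 = 2521.
Overall total = μ·N = 6.4·2521 = 16134.4.
Subtract the known strata: 283·8.7 + 1422·7.9 = 13695.9.
Remaining total for class 2: 16134.4 − 13695.9 = 2438.5.
Divide by its size: 2438.5 / 816 = 2.988... → 3.0.

3.0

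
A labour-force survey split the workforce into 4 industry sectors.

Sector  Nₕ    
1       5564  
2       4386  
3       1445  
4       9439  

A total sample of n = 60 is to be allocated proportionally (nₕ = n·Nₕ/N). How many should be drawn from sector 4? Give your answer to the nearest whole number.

Share of sector 4 = 9439/20834 = 0.45306.
Allocate 60 × 0.45306 = 27.183... → 27.

27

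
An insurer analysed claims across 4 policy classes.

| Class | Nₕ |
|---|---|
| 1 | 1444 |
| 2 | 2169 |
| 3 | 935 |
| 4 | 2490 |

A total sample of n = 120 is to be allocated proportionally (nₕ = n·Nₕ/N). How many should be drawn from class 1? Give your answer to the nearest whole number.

25

N = 1444 + 2169 + 935 + 2490 = 7038.
n_1 = 120·1444/7038 = 24.621... → 25.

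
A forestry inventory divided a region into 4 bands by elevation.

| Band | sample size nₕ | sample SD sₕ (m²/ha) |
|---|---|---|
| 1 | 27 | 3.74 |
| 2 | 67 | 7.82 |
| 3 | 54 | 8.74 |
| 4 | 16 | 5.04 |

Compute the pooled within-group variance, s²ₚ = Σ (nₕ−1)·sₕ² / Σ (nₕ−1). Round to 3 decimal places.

55.183

1: (27−1)·3.74² = 26·13.9876 = 363.6776
2: (67−1)·7.82² = 66·61.1524 = 4036.0584
3: (54−1)·8.74² = 53·76.3876 = 4048.5428
4: (16−1)·5.04² = 15·25.4016 = 381.024
Numerator = 8829.3028; denominator = Σ(nₕ−1) = 160.
s²ₚ = 8829.3028/160 = 55.18314... → 55.183.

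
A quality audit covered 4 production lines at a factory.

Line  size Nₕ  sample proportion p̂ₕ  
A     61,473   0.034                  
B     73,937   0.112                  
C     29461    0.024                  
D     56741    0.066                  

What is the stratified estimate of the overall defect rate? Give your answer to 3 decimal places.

Wₕ = Nₕ/N with N = 221612: 0.2774, 0.3336, 0.1329, 0.2560.
p̂_st = 0.2774·0.034 + 0.3336·0.112 + 0.1329·0.024 + 0.2560·0.066 ≈ 0.06689... → 0.067.

0.067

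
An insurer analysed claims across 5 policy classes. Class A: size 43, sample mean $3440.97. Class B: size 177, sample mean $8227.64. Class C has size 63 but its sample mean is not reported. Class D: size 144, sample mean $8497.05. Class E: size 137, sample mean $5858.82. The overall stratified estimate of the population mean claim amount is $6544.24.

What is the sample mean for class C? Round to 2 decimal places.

959.74

N = 43 + 177 + 63 + 144 + 137 = 564.
Overall total = μ·N = 6544.24·564 = 3690951.36.
Subtract the known strata: 43·3440.97 + 177·8227.64 + 144·8497.05 + 137·5858.82 = 3630487.53.
Remaining total for class C: 3690951.36 − 3630487.53 = 60463.83.
Divide by its size: 60463.83 / 63 = 959.7433... → 959.74.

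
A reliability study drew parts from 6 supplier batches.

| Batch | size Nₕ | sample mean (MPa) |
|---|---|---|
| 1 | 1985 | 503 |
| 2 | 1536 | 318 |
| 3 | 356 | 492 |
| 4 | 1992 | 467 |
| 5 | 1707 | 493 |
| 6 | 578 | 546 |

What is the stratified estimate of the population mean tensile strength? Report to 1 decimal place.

459.8

x̄_st = (Σ Nₕx̄ₕ) / (Σ Nₕ) = (1985·503 + 1536·318 + 356·492 + 1992·467 + 1707·493 + 578·546) / 8154
= 3749458 / 8154 = 459.831... → 459.8.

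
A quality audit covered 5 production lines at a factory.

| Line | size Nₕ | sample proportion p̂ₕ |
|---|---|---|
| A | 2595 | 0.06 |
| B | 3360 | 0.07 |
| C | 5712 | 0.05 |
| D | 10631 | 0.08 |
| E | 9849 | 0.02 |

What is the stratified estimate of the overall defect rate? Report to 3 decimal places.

0.054

N = 2595 + 3360 + 5712 + 10631 + 9849 = 32147.
Overall proportion = Σ (Nₕ/N)·p̂ₕ.
Σ Nₕp̂ₕ = 155.7 + 235.2 + 285.6 + 850.48 + 196.98 = 1723.96.
1723.96 / 32147 = 0.05363... → 0.054.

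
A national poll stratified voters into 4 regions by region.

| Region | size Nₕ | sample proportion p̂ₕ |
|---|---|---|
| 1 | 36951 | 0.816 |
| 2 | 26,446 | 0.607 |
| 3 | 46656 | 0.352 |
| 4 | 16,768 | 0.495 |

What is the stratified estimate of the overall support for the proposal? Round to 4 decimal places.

N = 36951 + 26446 + 46656 + 16768 = 126821.
Overall proportion = Σ (Nₕ/N)·p̂ₕ.
Σ Nₕp̂ₕ = 30152.016 + 16052.722 + 16422.912 + 8300.16 = 70927.81.
70927.81 / 126821 = 0.559275... → 0.5593.

0.5593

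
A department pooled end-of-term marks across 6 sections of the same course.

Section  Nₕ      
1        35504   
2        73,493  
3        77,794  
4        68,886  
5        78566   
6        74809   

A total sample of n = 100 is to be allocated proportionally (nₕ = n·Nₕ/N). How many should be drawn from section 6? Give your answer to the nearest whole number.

18

N = 35504 + 73493 + 77794 + 68886 + 78566 + 74809 = 409052.
n_6 = 100·74809/409052 = 18.288... → 18.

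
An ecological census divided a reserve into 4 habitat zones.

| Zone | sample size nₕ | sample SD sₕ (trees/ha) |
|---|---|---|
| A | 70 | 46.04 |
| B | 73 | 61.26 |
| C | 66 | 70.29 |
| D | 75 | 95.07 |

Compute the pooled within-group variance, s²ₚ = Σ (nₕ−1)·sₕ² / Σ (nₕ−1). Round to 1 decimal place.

A: (70−1)·46.04² = 69·2119.6816 = 146258.0304
B: (73−1)·61.26² = 72·3752.7876 = 270200.7072
C: (66−1)·70.29² = 65·4940.6841 = 321144.4665
D: (75−1)·95.07² = 74·9038.3049 = 668834.5626
Numerator = 1406437.7667; denominator = Σ(nₕ−1) = 280.
s²ₚ = 1406437.7667/280 = 5022.992... → 5023.0.

5023.0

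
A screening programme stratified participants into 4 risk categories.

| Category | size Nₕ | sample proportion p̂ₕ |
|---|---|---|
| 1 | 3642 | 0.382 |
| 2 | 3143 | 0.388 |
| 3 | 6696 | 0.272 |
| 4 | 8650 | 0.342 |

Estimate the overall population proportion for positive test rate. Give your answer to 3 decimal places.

Wₕ = Nₕ/N with N = 22131: 0.1646, 0.1420, 0.3026, 0.3909.
p̂_st = 0.1646·0.382 + 0.1420·0.388 + 0.3026·0.272 + 0.3909·0.342 ≈ 0.33394... → 0.334.

0.334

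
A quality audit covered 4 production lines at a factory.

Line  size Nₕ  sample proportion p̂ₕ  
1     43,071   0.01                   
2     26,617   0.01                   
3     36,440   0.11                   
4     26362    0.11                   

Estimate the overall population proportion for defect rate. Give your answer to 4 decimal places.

0.0574

N = 43071 + 26617 + 36440 + 26362 = 132490.
Overall proportion = Σ (Nₕ/N)·p̂ₕ.
Σ Nₕp̂ₕ = 430.71 + 266.17 + 4008.4 + 2899.82 = 7605.1.
7605.1 / 132490 = 0.057401... → 0.0574.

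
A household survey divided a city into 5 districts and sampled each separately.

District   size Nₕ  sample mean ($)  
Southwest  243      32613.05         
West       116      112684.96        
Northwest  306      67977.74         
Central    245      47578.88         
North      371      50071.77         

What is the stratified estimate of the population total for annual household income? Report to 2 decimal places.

72031067.22

Southwest: 243·32613.05 = 7924971.15
West: 116·112684.96 = 13071455.36
Northwest: 306·67977.74 = 20801188.44
Central: 245·47578.88 = 11656825.6
North: 371·50071.77 = 18576626.67
τ̂ = Σ Nₕx̄ₕ = 72031067.22.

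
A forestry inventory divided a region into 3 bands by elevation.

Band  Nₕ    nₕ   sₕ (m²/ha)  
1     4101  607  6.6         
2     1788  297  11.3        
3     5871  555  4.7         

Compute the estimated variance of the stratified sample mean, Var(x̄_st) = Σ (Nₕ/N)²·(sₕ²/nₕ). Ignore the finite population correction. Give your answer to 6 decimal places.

0.028585

N = 11760; Wₕ = Nₕ/N.
band 1: (4101/11760)²·6.6²/607 = 0.008726982
band 2: (1788/11760)²·11.3²/297 = 0.009938500
band 3: (5871/11760)²·4.7²/555 = 0.009920013
Sum = 0.028585495 → 0.028585.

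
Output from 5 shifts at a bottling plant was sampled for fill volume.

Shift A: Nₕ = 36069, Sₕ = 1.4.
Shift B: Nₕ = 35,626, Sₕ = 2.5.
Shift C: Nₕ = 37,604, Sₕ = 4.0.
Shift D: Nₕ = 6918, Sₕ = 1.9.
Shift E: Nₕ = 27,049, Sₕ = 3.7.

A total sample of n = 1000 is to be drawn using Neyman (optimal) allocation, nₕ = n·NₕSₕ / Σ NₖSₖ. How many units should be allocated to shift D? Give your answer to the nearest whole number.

33

Σ NₕSₕ = 36069·1.4 + 35626·2.5 + 37604·4.0 + 6918·1.9 + 27049·3.7 = 403203.1.
Share for D: 13144.2/403203.1 = 0.03260.
n_D = 1000 × 0.03260 = 32.599... → 33.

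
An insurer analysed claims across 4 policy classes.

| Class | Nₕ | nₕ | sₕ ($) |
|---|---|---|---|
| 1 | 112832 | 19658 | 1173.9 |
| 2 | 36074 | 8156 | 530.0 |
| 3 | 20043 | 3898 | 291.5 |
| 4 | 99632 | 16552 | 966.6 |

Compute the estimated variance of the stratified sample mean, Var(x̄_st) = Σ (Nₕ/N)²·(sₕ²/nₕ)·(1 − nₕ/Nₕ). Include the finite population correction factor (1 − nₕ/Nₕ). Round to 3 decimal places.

17.272

N = 268581; Wₕ = Nₕ/N.
class 1: (112832/268581)²·1173.9²/19658·(1 − 19658/112832) = 10.216434
class 2: (36074/268581)²·530.0²/8156·(1 − 8156/36074) = 0.480842
class 3: (20043/268581)²·291.5²/3898·(1 − 3898/20043) = 0.097788
class 4: (99632/268581)²·966.6²/16552·(1 − 16552/99632) = 6.477208
Sum = 17.272272 → 17.272.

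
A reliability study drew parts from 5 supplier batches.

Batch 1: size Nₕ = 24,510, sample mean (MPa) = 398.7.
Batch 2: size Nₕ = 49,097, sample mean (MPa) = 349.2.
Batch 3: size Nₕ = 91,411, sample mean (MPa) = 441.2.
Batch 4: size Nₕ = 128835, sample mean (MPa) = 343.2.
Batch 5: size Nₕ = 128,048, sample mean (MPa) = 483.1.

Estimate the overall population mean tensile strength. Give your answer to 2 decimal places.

N = 24510 + 49097 + 91411 + 128835 + 128048 = 421901.
Overall mean = Σ (Nₕ/N)·x̄ₕ — weight by population share, not a simple average.
Σ Nₕx̄ₕ = 24510·398.7 + 49097·349.2 + 91411·441.2 + 128835·343.2 + 128048·483.1 = 9772137 + 17144672.4 + 40330533.2 + 44216172 + 61859988.8 = 173323503.4.
Divide by N: 173323503.4 / 421901 = 410.8156... → 410.82.

410.82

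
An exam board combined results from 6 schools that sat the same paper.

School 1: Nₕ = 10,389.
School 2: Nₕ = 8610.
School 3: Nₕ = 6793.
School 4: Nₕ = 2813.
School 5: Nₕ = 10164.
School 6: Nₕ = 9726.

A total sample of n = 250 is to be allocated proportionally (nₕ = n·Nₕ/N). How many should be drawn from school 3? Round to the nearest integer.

Share of school 3 = 6793/48495 = 0.14008.
Allocate 250 × 0.14008 = 35.019... → 35.

35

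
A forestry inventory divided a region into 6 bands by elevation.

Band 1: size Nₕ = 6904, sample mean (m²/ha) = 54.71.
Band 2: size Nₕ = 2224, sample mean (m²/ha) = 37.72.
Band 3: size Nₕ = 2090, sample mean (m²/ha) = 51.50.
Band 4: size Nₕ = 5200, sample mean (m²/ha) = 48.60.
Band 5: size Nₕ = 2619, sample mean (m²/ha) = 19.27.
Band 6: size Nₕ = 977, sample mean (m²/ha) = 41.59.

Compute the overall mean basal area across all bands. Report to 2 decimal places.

45.62

x̄_st = (Σ Nₕx̄ₕ) / (Σ Nₕ) = (6904·54.71 + 2224·37.72 + 2090·51.50 + 5200·48.60 + 2619·19.27 + 977·41.59) / 20014
= 913063.68 / 20014 = 45.6212... → 45.62.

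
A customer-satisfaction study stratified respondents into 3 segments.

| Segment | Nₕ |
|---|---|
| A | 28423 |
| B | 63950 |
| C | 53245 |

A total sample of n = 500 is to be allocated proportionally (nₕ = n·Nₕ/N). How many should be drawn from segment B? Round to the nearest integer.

220

N = 28423 + 63950 + 53245 = 145618.
n_B = 500·63950/145618 = 219.581... → 220.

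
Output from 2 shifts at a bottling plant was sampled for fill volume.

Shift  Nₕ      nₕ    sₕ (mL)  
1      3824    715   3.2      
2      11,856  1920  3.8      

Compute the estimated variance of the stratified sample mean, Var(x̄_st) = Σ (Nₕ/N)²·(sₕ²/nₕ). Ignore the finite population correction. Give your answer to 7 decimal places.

N = 15680; Wₕ = Nₕ/N.
shift 1: (3824/15680)²·3.2²/715 = 0.0008517999
shift 2: (11856/15680)²·3.8²/1920 = 0.0042998195
Sum = 0.0051516194 → 0.0051516.

0.0051516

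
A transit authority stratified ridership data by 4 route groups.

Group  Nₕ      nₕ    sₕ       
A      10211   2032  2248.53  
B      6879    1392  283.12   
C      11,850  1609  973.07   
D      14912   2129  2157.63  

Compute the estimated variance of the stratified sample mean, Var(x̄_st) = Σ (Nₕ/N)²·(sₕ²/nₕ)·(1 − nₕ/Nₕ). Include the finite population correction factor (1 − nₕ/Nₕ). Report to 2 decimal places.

363.08

N = 43852; Wₕ = Nₕ/N.
group A: (10211/43852)²·2248.53²/2032·(1 − 2032/10211) = 108.05960
group B: (6879/43852)²·283.12²/1392·(1 − 1392/6879) = 1.13027
group C: (11850/43852)²·973.07²/1609·(1 − 1609/11850) = 37.13762
group D: (14912/43852)²·2157.63²/2129·(1 − 2129/14912) = 216.75452
Sum = 363.08200 → 363.08.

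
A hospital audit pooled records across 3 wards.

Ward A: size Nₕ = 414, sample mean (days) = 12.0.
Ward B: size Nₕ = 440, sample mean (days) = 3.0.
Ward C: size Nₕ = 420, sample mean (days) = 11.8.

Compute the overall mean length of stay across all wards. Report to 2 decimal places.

8.83

x̄_st = (Σ Nₕx̄ₕ) / (Σ Nₕ) = (414·12.0 + 440·3.0 + 420·11.8) / 1274
= 11244 / 1274 = 8.8257... → 8.83.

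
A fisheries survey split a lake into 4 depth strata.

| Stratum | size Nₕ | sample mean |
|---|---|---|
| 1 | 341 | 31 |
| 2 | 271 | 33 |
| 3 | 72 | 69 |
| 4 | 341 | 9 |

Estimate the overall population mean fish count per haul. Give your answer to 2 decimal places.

26.88

N = 341 + 271 + 72 + 341 = 1025.
Overall mean = Σ (Nₕ/N)·x̄ₕ — weight by population share, not a simple average.
Σ Nₕx̄ₕ = 341·31 + 271·33 + 72·69 + 341·9 = 10571 + 8943 + 4968 + 3069 = 27551.
Divide by N: 27551 / 1025 = 26.8790... → 26.88.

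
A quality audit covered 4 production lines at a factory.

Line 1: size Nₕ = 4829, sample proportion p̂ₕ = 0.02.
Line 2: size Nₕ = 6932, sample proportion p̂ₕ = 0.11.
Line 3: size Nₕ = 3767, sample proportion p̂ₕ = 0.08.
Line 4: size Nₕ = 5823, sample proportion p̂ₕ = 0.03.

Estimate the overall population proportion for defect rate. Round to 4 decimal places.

0.0625

N = 4829 + 6932 + 3767 + 5823 = 21351.
Overall proportion = Σ (Nₕ/N)·p̂ₕ.
Σ Nₕp̂ₕ = 96.58 + 762.52 + 301.36 + 174.69 = 1335.15.
1335.15 / 21351 = 0.062533... → 0.0625.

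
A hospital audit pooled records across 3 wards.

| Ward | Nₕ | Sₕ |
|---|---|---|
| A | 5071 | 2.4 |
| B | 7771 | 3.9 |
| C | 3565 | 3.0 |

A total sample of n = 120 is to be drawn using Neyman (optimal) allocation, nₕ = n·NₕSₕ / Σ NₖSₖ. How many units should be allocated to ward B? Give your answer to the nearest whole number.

Σ NₕSₕ = 5071·2.4 + 7771·3.9 + 3565·3.0 = 53172.3.
Share for B: 30306.9/53172.3 = 0.56998.
n_B = 120 × 0.56998 = 68.397... → 68.

68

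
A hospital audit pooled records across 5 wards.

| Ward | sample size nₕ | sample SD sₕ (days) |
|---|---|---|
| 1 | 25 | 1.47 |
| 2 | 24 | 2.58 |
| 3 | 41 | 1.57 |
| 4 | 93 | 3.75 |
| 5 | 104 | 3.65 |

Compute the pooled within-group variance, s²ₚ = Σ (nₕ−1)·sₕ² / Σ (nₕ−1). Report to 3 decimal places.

Degrees of freedom: 24 + 23 + 40 + 92 + 103 = 282.
Σ(nₕ−1)sₕ² = 24·2.1609 + 23·6.6564 + 40·2.4649 + 92·14.0625 + 103·13.3225 = 2969.5223.
s²ₚ = 2969.5223 / 282 = 10.53022... → 10.530.

10.530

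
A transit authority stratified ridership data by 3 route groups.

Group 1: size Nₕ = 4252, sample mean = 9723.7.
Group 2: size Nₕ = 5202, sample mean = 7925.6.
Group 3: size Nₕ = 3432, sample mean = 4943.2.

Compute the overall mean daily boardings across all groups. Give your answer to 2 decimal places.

N = 4252 + 5202 + 3432 = 12886.
Overall mean = Σ (Nₕ/N)·x̄ₕ — weight by population share, not a simple average.
Σ Nₕx̄ₕ = 4252·9723.7 + 5202·7925.6 + 3432·4943.2 = 41345172.4 + 41228971.2 + 16965062.4 = 99539206.
Divide by N: 99539206 / 12886 = 7724.6008... → 7724.60.

7724.60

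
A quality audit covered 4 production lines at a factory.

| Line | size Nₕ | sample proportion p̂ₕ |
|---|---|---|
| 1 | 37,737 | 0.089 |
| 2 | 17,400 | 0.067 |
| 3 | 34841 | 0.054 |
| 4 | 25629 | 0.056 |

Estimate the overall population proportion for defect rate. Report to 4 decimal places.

Wₕ = Nₕ/N with N = 115607: 0.3264, 0.1505, 0.3014, 0.2217.
p̂_st = 0.3264·0.089 + 0.1505·0.067 + 0.3014·0.054 + 0.2217·0.056 ≈ 0.067825... → 0.0678.

0.0678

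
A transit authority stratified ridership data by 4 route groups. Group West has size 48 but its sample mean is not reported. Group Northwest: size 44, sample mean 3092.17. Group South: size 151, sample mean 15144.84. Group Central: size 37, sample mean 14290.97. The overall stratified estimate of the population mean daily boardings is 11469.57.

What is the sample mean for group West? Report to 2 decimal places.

5412.24

Σ Nₕx̄ₕ = N·μ, so 48·x̄_West = 280·11469.57 − (44·3092.17 + 151·15144.84 + 37·14290.97).
= 3211479.6 − 2951692.21 = 259787.39.
x̄_West = 259787.39 / 48 = 5412.2373... → 5412.24.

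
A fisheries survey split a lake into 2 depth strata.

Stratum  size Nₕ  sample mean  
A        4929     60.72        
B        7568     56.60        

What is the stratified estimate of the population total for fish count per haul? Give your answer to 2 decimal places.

727637.68

Estimate total by summing Nₕ·x̄ₕ over strata.
4929·60.72 + 7568·56.60 = 299288.88 + 428348.8 = 727637.68.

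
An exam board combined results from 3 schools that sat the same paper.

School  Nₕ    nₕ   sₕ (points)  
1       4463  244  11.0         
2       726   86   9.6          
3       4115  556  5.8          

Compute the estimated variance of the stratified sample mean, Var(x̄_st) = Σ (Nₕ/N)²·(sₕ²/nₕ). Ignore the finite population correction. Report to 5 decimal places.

0.13247

N = 9304; Wₕ = Nₕ/N.
school 1: (4463/9304)²·11.0²/244 = 0.11410638
school 2: (726/9304)²·9.6²/86 = 0.00652496
school 3: (4115/9304)²·5.8²/556 = 0.01183536
Sum = 0.13246670 → 0.13247.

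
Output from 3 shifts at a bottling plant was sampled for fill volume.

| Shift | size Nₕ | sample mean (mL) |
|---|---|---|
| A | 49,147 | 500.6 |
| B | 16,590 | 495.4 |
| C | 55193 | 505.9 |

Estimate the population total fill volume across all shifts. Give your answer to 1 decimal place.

60743812.9

A: 49147·500.6 = 24602988.2
B: 16590·495.4 = 8218686
C: 55193·505.9 = 27922138.7
τ̂ = Σ Nₕx̄ₕ = 60743812.9.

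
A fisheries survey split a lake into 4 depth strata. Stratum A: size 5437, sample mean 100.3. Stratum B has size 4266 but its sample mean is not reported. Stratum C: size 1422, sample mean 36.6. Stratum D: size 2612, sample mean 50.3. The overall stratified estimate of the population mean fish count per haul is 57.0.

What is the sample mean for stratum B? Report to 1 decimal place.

12.7

Σ Nₕx̄ₕ = N·μ, so 4266·x̄_B = 13737·57.0 − (5437·100.3 + 1422·36.6 + 2612·50.3).
= 783009 − 728759.9 = 54249.1.
x̄_B = 54249.1 / 4266 = 12.717... → 12.7.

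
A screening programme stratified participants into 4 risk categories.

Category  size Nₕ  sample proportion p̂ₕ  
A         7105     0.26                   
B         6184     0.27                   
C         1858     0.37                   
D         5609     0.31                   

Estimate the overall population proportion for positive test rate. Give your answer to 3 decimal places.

0.286

Wₕ = Nₕ/N with N = 20756: 0.3423, 0.2979, 0.0895, 0.2702.
p̂_st = 0.3423·0.26 + 0.2979·0.27 + 0.0895·0.37 + 0.2702·0.31 ≈ 0.28634... → 0.286.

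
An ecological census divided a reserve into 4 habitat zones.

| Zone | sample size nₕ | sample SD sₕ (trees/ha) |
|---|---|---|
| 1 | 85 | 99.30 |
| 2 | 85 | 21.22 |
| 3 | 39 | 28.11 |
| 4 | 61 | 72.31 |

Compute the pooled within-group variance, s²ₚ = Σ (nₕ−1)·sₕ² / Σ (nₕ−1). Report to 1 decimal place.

1: (85−1)·99.30² = 84·9860.49 = 828281.16
2: (85−1)·21.22² = 84·450.2884 = 37824.2256
3: (39−1)·28.11² = 38·790.1721 = 30026.5398
4: (61−1)·72.31² = 60·5228.7361 = 313724.166
Numerator = 1209856.0914; denominator = Σ(nₕ−1) = 266.
s²ₚ = 1209856.0914/266 = 4548.331... → 4548.3.

4548.3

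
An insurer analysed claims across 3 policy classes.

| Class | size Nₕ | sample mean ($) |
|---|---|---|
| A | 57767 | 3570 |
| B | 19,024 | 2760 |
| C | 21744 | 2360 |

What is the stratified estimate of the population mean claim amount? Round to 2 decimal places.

N = 98535; weights Wₕ = Nₕ/N = (0.5863, 0.1931, 0.2207).
x̄_st = Σ Wₕ·x̄ₕ = 0.5863·3570 + 0.1931·2760 + 0.2207·2360 ≈ 3146.6004...
→ 3146.60.

3146.60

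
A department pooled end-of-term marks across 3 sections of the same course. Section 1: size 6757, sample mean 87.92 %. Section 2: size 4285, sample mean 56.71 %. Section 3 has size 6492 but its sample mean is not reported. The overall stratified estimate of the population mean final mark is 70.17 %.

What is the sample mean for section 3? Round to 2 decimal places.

Σ Nₕx̄ₕ = N·μ, so 6492·x̄_3 = 17534·70.17 − (6757·87.92 + 4285·56.71).
= 1230360.78 − 837077.79 = 393282.99.
x̄_3 = 393282.99 / 6492 = 60.5796... → 60.58.

60.58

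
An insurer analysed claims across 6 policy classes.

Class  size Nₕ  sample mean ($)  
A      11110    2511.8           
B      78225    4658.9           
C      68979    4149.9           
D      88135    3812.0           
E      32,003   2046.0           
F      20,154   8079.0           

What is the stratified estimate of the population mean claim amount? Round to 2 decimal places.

4162.27

x̄_st = (Σ Nₕx̄ₕ) / (Σ Nₕ) = (11110·2511.8 + 78225·4658.9 + 68979·4149.9 + 88135·3812.0 + 32003·2046.0 + 20154·8079.0) / 298606
= 1242877426.6 / 298606 = 4162.2654... → 4162.27.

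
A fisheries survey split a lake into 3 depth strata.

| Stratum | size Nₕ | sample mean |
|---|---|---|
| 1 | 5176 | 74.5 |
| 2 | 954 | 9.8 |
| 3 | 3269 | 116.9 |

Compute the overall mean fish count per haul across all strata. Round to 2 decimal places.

82.68

N = 5176 + 954 + 3269 = 9399.
Overall mean = Σ (Nₕ/N)·x̄ₕ — weight by population share, not a simple average.
Σ Nₕx̄ₕ = 5176·74.5 + 954·9.8 + 3269·116.9 = 385612 + 9349.2 + 382146.1 = 777107.3.
Divide by N: 777107.3 / 9399 = 82.6798... → 82.68.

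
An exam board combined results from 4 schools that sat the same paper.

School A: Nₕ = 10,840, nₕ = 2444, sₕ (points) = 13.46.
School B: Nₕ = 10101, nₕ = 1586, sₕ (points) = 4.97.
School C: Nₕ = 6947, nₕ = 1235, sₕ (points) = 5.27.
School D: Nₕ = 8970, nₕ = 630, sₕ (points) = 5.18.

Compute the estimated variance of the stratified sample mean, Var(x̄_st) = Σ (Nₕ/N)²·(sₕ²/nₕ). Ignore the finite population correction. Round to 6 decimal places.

N = 36858. Term for each stratum: Wₕ²sₕ²/nₕ.
Var(x̄_st) = 0.006411859 + 0.001169701 + 0.000798887 + 0.002522553 = 0.010903000 → 0.010903.

0.010903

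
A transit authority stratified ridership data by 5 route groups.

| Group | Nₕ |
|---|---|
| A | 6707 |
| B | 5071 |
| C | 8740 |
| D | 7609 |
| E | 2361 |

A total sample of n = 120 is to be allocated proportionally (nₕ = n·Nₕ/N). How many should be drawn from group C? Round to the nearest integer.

34

N = 6707 + 5071 + 8740 + 7609 + 2361 = 30488.
n_C = 120·8740/30488 = 34.400... → 34.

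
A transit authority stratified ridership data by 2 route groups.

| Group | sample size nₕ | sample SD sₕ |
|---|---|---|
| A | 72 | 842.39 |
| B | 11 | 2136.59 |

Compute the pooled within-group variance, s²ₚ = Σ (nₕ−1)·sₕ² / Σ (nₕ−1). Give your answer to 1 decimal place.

Degrees of freedom: 71 + 10 = 81.
Σ(nₕ−1)sₕ² = 71·709620.9121 + 10·4565016.8281 = 96033253.0401.
s²ₚ = 96033253.0401 / 81 = 1185595.717... → 1185595.7.

1185595.7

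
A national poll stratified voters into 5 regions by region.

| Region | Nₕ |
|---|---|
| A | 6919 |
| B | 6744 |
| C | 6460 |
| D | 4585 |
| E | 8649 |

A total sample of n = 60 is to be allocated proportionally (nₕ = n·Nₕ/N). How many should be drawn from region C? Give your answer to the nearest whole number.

Share of region C = 6460/33357 = 0.19366.
Allocate 60 × 0.19366 = 11.620... → 12.

12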